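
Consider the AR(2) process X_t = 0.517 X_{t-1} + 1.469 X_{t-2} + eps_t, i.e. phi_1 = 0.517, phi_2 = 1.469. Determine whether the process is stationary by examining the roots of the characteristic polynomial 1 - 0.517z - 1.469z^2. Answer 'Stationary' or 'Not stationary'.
\text{Not stationary}

The AR(p) characteristic polynomial is P(z) = 1 - 0.517z - 1.469z^2.
Stationarity requires all roots to lie outside the unit circle, i.e. |z| > 1 for every root.
Set 1 + (-0.517) z + (-1.469) z^2 = 0, i.e. a z^2 + b z + c = 0 with a = -1.469, b = -0.517, c = 1.
Discriminant D = b^2 - 4ac = (-0.517)^2 - 4*(-1.469)*1 = 0.267289 - (-5.876) = 6.143289.
D >= 0, so the roots are real: z = (-b +/- sqrt(D)) / (2a) = (0.517 +/- 2.478566) / (-2.938).
  z_1 = (0.517 + 2.478566) / (-2.938) = -1.0196,   |z_1| = 1.0196.
  z_2 = (0.517 - 2.478566) / (-2.938) = 0.6677,   |z_2| = 0.6677.
Moduli of all roots: 1.0196, 0.6677.
All moduli strictly greater than 1? No.
Verdict: Not stationary.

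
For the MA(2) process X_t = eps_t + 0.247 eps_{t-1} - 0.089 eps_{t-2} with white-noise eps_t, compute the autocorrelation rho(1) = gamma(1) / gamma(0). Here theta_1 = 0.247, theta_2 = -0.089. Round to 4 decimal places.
\rho(1) = 0.2105

For an MA(q) process with theta_0 = 1, the autocovariance is
  gamma(k) = sigma^2 * sum_{i=0..q-k} theta_i * theta_{i+k},
and rho(k) = gamma(k) / gamma(0). Sigma^2 cancels.
  numerator   = (1)*(0.247) + (0.247)*(-0.089) = 0.225017.
  denominator = (1)^2 + (0.247)^2 + (-0.089)^2 = 1.06893.
  rho(1) = 0.225017 / 1.06893 = 0.2105.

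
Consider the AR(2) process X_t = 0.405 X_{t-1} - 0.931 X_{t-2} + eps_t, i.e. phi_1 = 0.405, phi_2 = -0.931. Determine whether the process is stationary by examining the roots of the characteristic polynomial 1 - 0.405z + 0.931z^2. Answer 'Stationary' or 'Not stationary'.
\text{Stationary}

The AR(p) characteristic polynomial is P(z) = 1 - 0.405z + 0.931z^2.
Stationarity requires all roots to lie outside the unit circle, i.e. |z| > 1 for every root.
Set 1 + (-0.405) z + (0.931) z^2 = 0, i.e. a z^2 + b z + c = 0 with a = 0.931, b = -0.405, c = 1.
Discriminant D = b^2 - 4ac = (-0.405)^2 - 4*(0.931)*1 = 0.164025 - (3.724) = -3.559975.
D < 0, so the roots are the complex-conjugate pair z = (-b +/- i sqrt(-D)) / (2a) = 0.2175 +/- 1.0133i.
For a conjugate pair |z|^2 = z * conj(z) = (product of roots) = c/a = 1/(0.931) = 1.074114, so |z| = sqrt(1.074114) = 1.0364 for both roots.
Moduli of all roots: 1.0364, 1.0364.
All moduli strictly greater than 1? Yes.
Verdict: Stationary.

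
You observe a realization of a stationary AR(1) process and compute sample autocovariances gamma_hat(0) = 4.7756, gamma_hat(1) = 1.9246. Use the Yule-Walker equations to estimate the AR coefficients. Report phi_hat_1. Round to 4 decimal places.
\hat\phi_{1} = 0.4030

The Yule-Walker equations for an AR(p) process read, in matrix form,
  Gamma_p phi = r_p,   with   (Gamma_p)_{ij} = gamma(|i - j|),
                       (r_p)_i = gamma(i),   i,j = 1..p.
Substitute the sample gammas (Toeplitz matrix and right-hand side of size 1):
  Gamma_p = [[4.7756]]
  r_p     = [1.9246]
With p = 1 this is the single equation gamma(0) phi_1 = gamma(1):
  phi_hat_1 = gamma(1) / gamma(0) = 1.9246 / 4.7756 = 0.4030.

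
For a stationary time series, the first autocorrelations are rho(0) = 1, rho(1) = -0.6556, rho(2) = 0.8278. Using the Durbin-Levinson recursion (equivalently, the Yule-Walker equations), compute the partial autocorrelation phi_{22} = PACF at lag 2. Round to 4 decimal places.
\phi_{22} = 0.6980

The PACF at lag k is phi_{kk}, the last component of the solution
to the Yule-Walker system G_k phi = r_k where
  (G_k)_{ij} = rho(|i - j|), (r_k)_i = rho(i), i,j = 1..k.
Equivalently, Durbin-Levinson gives phi_{kk} iteratively:
  phi_{11} = rho(1)
  phi_{kk} = [rho(k) - sum_{j=1..k-1} phi_{k-1,j} rho(k-j)]
            / [1 - sum_{j=1..k-1} phi_{k-1,j} rho(j)],
  phi_{k,j} = phi_{k-1,j} - phi_{kk} phi_{k-1,k-j},  j = 1..k-1.
Step k = 1:
  phi_11 = rho(1) = -0.6556.
Step k = 2:
  phi_22 = [rho(2) - phi_11 rho(1)] / [1 - phi_11 rho(1)] = [0.8278 - (-0.6556)(-0.6556)] / [1 - (-0.6556)(-0.6556)]
         = 0.39798864 / 0.57018864 = 0.698.
Therefore phi_{22} = 0.6980.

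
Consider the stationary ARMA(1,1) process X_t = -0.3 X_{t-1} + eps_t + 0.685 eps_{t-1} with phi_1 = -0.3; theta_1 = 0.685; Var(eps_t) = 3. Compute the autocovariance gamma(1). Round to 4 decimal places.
\gamma(1) = 1.0084

Multiply the model equation by X_{t-k} and take expectations. With theta_0 = psi_0 = 1 and psi_j the MA(infinity) weights, this gives
  gamma(k) - sum_i phi_i gamma(k-i) = c_k,
  c_k = sigma^2 * sum_{j=k..q} theta_j psi_{j-k}   (c_k = 0 for k > q),
using gamma(-m) = gamma(m).
psi-weights needed (psi_j = theta_j + sum_i phi_i psi_{j-i}):
  psi_1 = theta_1 + phi_1 = 0.685 + (-0.3) = 0.385
Right-hand sides:
  c_0 = sigma^2 (1 + theta_1 psi_1) = 3 * (1 + (0.685)(0.385)) = 3 * 1.263725 = 3.791175
  c_1 = sigma^2 theta_1 = 3 * (0.685) = 2.055
  c_2 = 0
Equations for k = 0 and k = 1 (AR order 1):
  gamma(0) = phi_1 gamma(1) + c_0
  gamma(1) = phi_1 gamma(0) + c_1
Substituting the second into the first: gamma(0) (1 - phi_1^2) = c_0 + phi_1 c_1, so
  gamma(0) = (c_0 + phi_1 c_1) / (1 - phi_1^2) = (3.791175 + (-0.3)(2.055)) / (1 - (-0.3)^2) = 3.174675 / 0.91 = 3.488654.
  gamma(1) = phi_1 gamma(0) + c_1 = (-0.3)(3.488654) + (2.055) = 1.008404.
Therefore gamma(1) = 1.0084 (to 4 decimal places).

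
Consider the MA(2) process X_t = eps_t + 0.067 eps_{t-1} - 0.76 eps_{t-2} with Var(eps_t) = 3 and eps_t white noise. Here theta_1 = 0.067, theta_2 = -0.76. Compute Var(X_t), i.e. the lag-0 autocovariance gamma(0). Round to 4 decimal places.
\gamma(0) = 4.7463

For an MA(q) process X_t = eps_t + sum_i theta_i eps_{t-i} with
Var(eps_t) = sigma^2, the variance is
  gamma(0) = sigma^2 * (1 + sum_i theta_i^2).
  sum_i theta_i^2 = (0.067)^2 + (-0.76)^2 = 0.004489 + 0.5776 = 0.582089.
  gamma(0) = 3 * (1 + 0.582089) = 3 * 1.582089 = 4.746267, which rounds to 4.7463.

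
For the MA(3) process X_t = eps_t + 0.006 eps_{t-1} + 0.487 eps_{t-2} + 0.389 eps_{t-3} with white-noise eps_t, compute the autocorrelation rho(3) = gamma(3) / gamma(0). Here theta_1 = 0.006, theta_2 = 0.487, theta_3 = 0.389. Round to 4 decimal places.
\rho(3) = 0.2802

For an MA(q) process with theta_0 = 1, the autocovariance is
  gamma(k) = sigma^2 * sum_{i=0..q-k} theta_i * theta_{i+k},
and rho(k) = gamma(k) / gamma(0). Sigma^2 cancels.
  numerator   = (1)*(0.389) = 0.389.
  denominator = (1)^2 + (0.006)^2 + (0.487)^2 + (0.389)^2 = 1.388526.
  rho(3) = 0.389 / 1.388526 = 0.2802.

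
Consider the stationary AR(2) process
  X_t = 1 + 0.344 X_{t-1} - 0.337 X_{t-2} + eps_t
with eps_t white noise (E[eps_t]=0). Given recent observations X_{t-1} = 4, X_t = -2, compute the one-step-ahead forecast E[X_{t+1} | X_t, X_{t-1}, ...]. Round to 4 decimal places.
E[X_{t+1} \mid \mathcal F_t] = -1.0360

For an AR(p) model X_t = c + sum_i phi_i X_{t-i} + eps_t, the
one-step-ahead conditional mean is
  E[X_{t+1} | X_t, ...] = c + sum_i phi_i X_{t+1-i}.
Substitute known values:
  E[X_{t+1} | ...] = 1 + (0.344) * (-2) + (-0.337) * (4)
                   = -1.0360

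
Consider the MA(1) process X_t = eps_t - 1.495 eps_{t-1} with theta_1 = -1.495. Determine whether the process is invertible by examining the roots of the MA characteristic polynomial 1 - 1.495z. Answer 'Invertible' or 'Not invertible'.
\text{Not invertible}

The MA(q) characteristic polynomial is P(z) = 1 - 1.495z.
Invertibility requires all roots to lie outside the unit circle, i.e. |z| > 1 for every root.
This is linear in z: 1 + (-1.495) z = 0  =>  z = -1/(-1.495) = 0.668896,  |z| = 0.668896.
Moduli of all roots: 0.6689.
All moduli strictly greater than 1? No.
Verdict: Not invertible.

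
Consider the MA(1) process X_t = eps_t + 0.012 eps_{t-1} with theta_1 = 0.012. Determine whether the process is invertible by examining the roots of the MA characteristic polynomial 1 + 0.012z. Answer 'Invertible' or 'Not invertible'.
\text{Invertible}

The MA(q) characteristic polynomial is P(z) = 1 + 0.012z.
Invertibility requires all roots to lie outside the unit circle, i.e. |z| > 1 for every root.
This is linear in z: 1 + (0.012) z = 0  =>  z = -1/(0.012) = -83.333333,  |z| = 83.333333.
Moduli of all roots: 83.3333.
All moduli strictly greater than 1? Yes.
Verdict: Invertible.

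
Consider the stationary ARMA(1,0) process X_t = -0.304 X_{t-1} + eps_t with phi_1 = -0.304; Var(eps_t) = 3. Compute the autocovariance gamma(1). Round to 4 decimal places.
\gamma(1) = -1.0049

Multiply the model equation by X_{t-k} and take expectations. With theta_0 = psi_0 = 1 and psi_j the MA(infinity) weights, this gives
  gamma(k) - sum_i phi_i gamma(k-i) = c_k,
  c_k = sigma^2 * sum_{j=k..q} theta_j psi_{j-k}   (c_k = 0 for k > q),
using gamma(-m) = gamma(m).
Pure AR (q = 0): c_0 = sigma^2 = 3, c_k = 0 for k >= 1.
Equations for k = 0 and k = 1 (AR order 1):
  gamma(0) = phi_1 gamma(1) + c_0
  gamma(1) = phi_1 gamma(0) + c_1
Substituting the second into the first: gamma(0) (1 - phi_1^2) = c_0 + phi_1 c_1, so
  gamma(0) = c_0 / (1 - phi_1^2) = 3 / (1 - (-0.304)^2) = 3 / 0.907584 = 3.305479.
  gamma(1) = phi_1 gamma(0) = (-0.304)(3.305479) = -1.004866.
Therefore gamma(1) = -1.0049 (to 4 decimal places).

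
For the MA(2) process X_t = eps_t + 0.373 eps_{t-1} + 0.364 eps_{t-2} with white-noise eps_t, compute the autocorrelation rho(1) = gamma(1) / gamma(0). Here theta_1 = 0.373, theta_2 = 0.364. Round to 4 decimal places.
\rho(1) = 0.4001

For an MA(q) process with theta_0 = 1, the autocovariance is
  gamma(k) = sigma^2 * sum_{i=0..q-k} theta_i * theta_{i+k},
and rho(k) = gamma(k) / gamma(0). Sigma^2 cancels.
  numerator   = (1)*(0.373) + (0.373)*(0.364) = 0.508772.
  denominator = (1)^2 + (0.373)^2 + (0.364)^2 = 1.271625.
  rho(1) = 0.508772 / 1.271625 = 0.4001.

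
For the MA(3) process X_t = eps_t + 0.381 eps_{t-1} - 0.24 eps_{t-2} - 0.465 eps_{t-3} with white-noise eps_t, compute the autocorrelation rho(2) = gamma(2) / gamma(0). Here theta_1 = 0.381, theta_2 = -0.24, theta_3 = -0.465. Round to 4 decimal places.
\rho(2) = -0.2940

For an MA(q) process with theta_0 = 1, the autocovariance is
  gamma(k) = sigma^2 * sum_{i=0..q-k} theta_i * theta_{i+k},
and rho(k) = gamma(k) / gamma(0). Sigma^2 cancels.
  numerator   = (1)*(-0.24) + (0.381)*(-0.465) = -0.417165.
  denominator = (1)^2 + (0.381)^2 + (-0.24)^2 + (-0.465)^2 = 1.418986.
  rho(2) = -0.417165 / 1.418986 = -0.2940.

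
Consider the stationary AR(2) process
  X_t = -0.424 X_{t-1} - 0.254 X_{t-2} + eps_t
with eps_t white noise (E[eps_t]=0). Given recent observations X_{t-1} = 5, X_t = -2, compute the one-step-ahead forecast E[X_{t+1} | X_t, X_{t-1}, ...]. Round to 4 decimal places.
E[X_{t+1} \mid \mathcal F_t] = -0.4220

For an AR(p) model X_t = c + sum_i phi_i X_{t-i} + eps_t, the
one-step-ahead conditional mean is
  E[X_{t+1} | X_t, ...] = c + sum_i phi_i X_{t+1-i}.
Substitute known values:
  E[X_{t+1} | ...] = (-0.424) * (-2) + (-0.254) * (5)
                   = -0.4220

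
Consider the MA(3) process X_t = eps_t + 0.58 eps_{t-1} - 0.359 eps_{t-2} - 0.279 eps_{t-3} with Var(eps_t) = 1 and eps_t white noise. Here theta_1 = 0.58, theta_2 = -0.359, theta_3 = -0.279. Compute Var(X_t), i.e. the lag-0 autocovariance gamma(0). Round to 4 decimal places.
\gamma(0) = 1.5431

For an MA(q) process X_t = eps_t + sum_i theta_i eps_{t-i} with
Var(eps_t) = sigma^2, the variance is
  gamma(0) = sigma^2 * (1 + sum_i theta_i^2).
  sum_i theta_i^2 = (0.58)^2 + (-0.359)^2 + (-0.279)^2 = 0.3364 + 0.128881 + 0.077841 = 0.543122.
  gamma(0) = 1 * (1 + 0.543122) = 1 * 1.543122 = 1.543122, which rounds to 1.5431.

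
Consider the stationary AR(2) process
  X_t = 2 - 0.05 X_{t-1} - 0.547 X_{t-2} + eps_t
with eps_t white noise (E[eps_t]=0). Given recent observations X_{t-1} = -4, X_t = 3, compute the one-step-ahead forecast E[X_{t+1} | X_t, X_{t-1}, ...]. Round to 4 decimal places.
E[X_{t+1} \mid \mathcal F_t] = 4.0380

For an AR(p) model X_t = c + sum_i phi_i X_{t-i} + eps_t, the
one-step-ahead conditional mean is
  E[X_{t+1} | X_t, ...] = c + sum_i phi_i X_{t+1-i}.
Substitute known values:
  E[X_{t+1} | ...] = 2 + (-0.05) * (3) + (-0.547) * (-4)
                   = 4.0380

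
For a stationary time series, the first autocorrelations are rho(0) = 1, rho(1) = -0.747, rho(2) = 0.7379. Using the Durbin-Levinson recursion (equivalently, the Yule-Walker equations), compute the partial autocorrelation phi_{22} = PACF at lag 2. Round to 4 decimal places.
\phi_{22} = 0.4070

The PACF at lag k is phi_{kk}, the last component of the solution
to the Yule-Walker system G_k phi = r_k where
  (G_k)_{ij} = rho(|i - j|), (r_k)_i = rho(i), i,j = 1..k.
Equivalently, Durbin-Levinson gives phi_{kk} iteratively:
  phi_{11} = rho(1)
  phi_{kk} = [rho(k) - sum_{j=1..k-1} phi_{k-1,j} rho(k-j)]
            / [1 - sum_{j=1..k-1} phi_{k-1,j} rho(j)],
  phi_{k,j} = phi_{k-1,j} - phi_{kk} phi_{k-1,k-j},  j = 1..k-1.
Step k = 1:
  phi_11 = rho(1) = -0.747.
Step k = 2:
  phi_22 = [rho(2) - phi_11 rho(1)] / [1 - phi_11 rho(1)] = [0.7379 - (-0.747)(-0.747)] / [1 - (-0.747)(-0.747)]
         = 0.179891 / 0.441991 = 0.407.
Therefore phi_{22} = 0.4070.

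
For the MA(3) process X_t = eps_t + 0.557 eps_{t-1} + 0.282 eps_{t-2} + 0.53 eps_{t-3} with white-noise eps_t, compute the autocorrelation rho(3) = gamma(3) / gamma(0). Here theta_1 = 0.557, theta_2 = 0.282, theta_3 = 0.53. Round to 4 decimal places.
\rho(3) = 0.3172

For an MA(q) process with theta_0 = 1, the autocovariance is
  gamma(k) = sigma^2 * sum_{i=0..q-k} theta_i * theta_{i+k},
and rho(k) = gamma(k) / gamma(0). Sigma^2 cancels.
  numerator   = (1)*(0.53) = 0.53.
  denominator = (1)^2 + (0.557)^2 + (0.282)^2 + (0.53)^2 = 1.670673.
  rho(3) = 0.53 / 1.670673 = 0.3172.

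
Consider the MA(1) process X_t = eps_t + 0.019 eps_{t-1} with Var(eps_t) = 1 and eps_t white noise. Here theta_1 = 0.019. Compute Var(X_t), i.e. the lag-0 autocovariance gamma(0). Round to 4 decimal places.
\gamma(0) = 1.0004

For an MA(q) process X_t = eps_t + sum_i theta_i eps_{t-i} with
Var(eps_t) = sigma^2, the variance is
  gamma(0) = sigma^2 * (1 + sum_i theta_i^2).
  sum_i theta_i^2 = (0.019)^2 = 0.000361.
  gamma(0) = 1 * (1 + 0.000361) = 1 * 1.000361 = 1.000361, which rounds to 1.0004.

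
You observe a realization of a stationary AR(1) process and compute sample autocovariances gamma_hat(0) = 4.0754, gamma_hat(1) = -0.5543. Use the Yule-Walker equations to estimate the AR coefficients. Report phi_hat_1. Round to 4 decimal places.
\hat\phi_{1} = -0.1360

The Yule-Walker equations for an AR(p) process read, in matrix form,
  Gamma_p phi = r_p,   with   (Gamma_p)_{ij} = gamma(|i - j|),
                       (r_p)_i = gamma(i),   i,j = 1..p.
Substitute the sample gammas (Toeplitz matrix and right-hand side of size 1):
  Gamma_p = [[4.0754]]
  r_p     = [-0.5543]
With p = 1 this is the single equation gamma(0) phi_1 = gamma(1):
  phi_hat_1 = gamma(1) / gamma(0) = -0.5543 / 4.0754 = -0.1360.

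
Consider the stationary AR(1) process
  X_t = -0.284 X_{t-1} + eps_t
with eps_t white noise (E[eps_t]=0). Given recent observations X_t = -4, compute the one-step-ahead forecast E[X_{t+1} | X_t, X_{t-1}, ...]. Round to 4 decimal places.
E[X_{t+1} \mid \mathcal F_t] = 1.1360

For an AR(p) model X_t = c + sum_i phi_i X_{t-i} + eps_t, the
one-step-ahead conditional mean is
  E[X_{t+1} | X_t, ...] = c + sum_i phi_i X_{t+1-i}.
Substitute known values:
  E[X_{t+1} | ...] = (-0.284) * (-4)
                   = 1.1360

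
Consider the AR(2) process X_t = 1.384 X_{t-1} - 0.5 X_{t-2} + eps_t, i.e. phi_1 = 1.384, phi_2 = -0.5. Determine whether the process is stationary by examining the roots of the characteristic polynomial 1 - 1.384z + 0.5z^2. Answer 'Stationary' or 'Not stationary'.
\text{Stationary}

The AR(p) characteristic polynomial is P(z) = 1 - 1.384z + 0.5z^2.
Stationarity requires all roots to lie outside the unit circle, i.e. |z| > 1 for every root.
Set 1 + (-1.384) z + (0.5) z^2 = 0, i.e. a z^2 + b z + c = 0 with a = 0.5, b = -1.384, c = 1.
Discriminant D = b^2 - 4ac = (-1.384)^2 - 4*(0.5)*1 = 1.915456 - (2) = -0.084544.
D < 0, so the roots are the complex-conjugate pair z = (-b +/- i sqrt(-D)) / (2a) = 1.384 +/- 0.2908i.
For a conjugate pair |z|^2 = z * conj(z) = (product of roots) = c/a = 1/(0.5) = 2, so |z| = sqrt(2) = 1.4142 for both roots.
Moduli of all roots: 1.4142, 1.4142.
All moduli strictly greater than 1? Yes.
Verdict: Stationary.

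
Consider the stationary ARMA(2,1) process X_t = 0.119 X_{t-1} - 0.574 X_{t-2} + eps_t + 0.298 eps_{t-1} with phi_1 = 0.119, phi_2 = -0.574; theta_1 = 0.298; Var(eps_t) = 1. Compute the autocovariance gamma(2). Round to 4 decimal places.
\gamma(2) = -0.9384

Multiply the model equation by X_{t-k} and take expectations. With theta_0 = psi_0 = 1 and psi_j the MA(infinity) weights, this gives
  gamma(k) - sum_i phi_i gamma(k-i) = c_k,
  c_k = sigma^2 * sum_{j=k..q} theta_j psi_{j-k}   (c_k = 0 for k > q),
using gamma(-m) = gamma(m).
psi-weights needed (psi_j = theta_j + sum_i phi_i psi_{j-i}):
  psi_1 = theta_1 + phi_1 = 0.298 + (0.119) = 0.417
Right-hand sides:
  c_0 = sigma^2 (1 + theta_1 psi_1) = 1 * (1 + (0.298)(0.417)) = 1 * 1.124266 = 1.124266
  c_1 = sigma^2 theta_1 = 1 * (0.298) = 0.298
  c_2 = 0
Equations for k = 0, 1, 2 (AR order 2, c_2 = 0):
  (E0) gamma(0) = phi_1 gamma(1) + phi_2 gamma(2) + c_0
  (E1) gamma(1) = phi_1 gamma(0) + phi_2 gamma(1) + c_1
  (E2) gamma(2) = phi_1 gamma(1) + phi_2 gamma(0)
From (E1): gamma(1) = A gamma(0) + B with
  A = phi_1 / (1 - phi_2) = 0.119 / 1.574 = 0.075604,   B = c_1 / (1 - phi_2) = 0.298 / 1.574 = 0.189327.
Insert (E2) into (E0): gamma(0) (1 - phi_2^2) = phi_1 (1 + phi_2) gamma(1) + c_0.
  phi_1 (1 + phi_2) = (0.119)(0.426) = 0.050694,   1 - phi_2^2 = 0.670524.
Replace gamma(1) by A gamma(0) + B and collect gamma(0):
  gamma(0) [0.670524 - (0.050694)(0.075604)] = (0.050694)(0.189327) + 1.124266
  gamma(0) * 0.666691 = 1.133864
  gamma(0) = 1.133864 / 0.666691 = 1.700733.
  gamma(1) = A gamma(0) + B = (0.075604)(1.700733) + (0.189327) = 0.317908.
  gamma(2) = phi_1 gamma(1) + phi_2 gamma(0) = (0.119)(0.317908) + (-0.574)(1.700733) = -0.938389.
Therefore gamma(2) = -0.9384 (to 4 decimal places).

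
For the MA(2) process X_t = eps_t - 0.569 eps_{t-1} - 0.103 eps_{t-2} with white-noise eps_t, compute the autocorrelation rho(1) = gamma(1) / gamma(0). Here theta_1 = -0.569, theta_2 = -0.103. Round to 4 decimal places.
\rho(1) = -0.3825

For an MA(q) process with theta_0 = 1, the autocovariance is
  gamma(k) = sigma^2 * sum_{i=0..q-k} theta_i * theta_{i+k},
and rho(k) = gamma(k) / gamma(0). Sigma^2 cancels.
  numerator   = (1)*(-0.569) + (-0.569)*(-0.103) = -0.510393.
  denominator = (1)^2 + (-0.569)^2 + (-0.103)^2 = 1.33437.
  rho(1) = -0.510393 / 1.33437 = -0.3825.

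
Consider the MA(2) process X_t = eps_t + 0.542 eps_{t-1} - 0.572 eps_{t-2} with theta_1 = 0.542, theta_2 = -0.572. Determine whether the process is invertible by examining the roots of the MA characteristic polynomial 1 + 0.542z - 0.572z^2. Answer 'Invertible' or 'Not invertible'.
\text{Not invertible}

The MA(q) characteristic polynomial is P(z) = 1 + 0.542z - 0.572z^2.
Invertibility requires all roots to lie outside the unit circle, i.e. |z| > 1 for every root.
Set 1 + (0.542) z + (-0.572) z^2 = 0, i.e. a z^2 + b z + c = 0 with a = -0.572, b = 0.542, c = 1.
Discriminant D = b^2 - 4ac = (0.542)^2 - 4*(-0.572)*1 = 0.293764 - (-2.288) = 2.581764.
D >= 0, so the roots are real: z = (-b +/- sqrt(D)) / (2a) = (-0.542 +/- 1.606787) / (-1.144).
  z_1 = (-0.542 + 1.606787) / (-1.144) = -0.9308,   |z_1| = 0.9308.
  z_2 = (-0.542 - 1.606787) / (-1.144) = 1.8783,   |z_2| = 1.8783.
Moduli of all roots: 0.9308, 1.8783.
All moduli strictly greater than 1? No.
Verdict: Not invertible.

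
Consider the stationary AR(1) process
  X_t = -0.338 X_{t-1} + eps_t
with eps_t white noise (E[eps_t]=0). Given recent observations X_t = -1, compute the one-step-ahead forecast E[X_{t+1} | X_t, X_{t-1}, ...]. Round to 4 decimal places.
E[X_{t+1} \mid \mathcal F_t] = 0.3380

For an AR(p) model X_t = c + sum_i phi_i X_{t-i} + eps_t, the
one-step-ahead conditional mean is
  E[X_{t+1} | X_t, ...] = c + sum_i phi_i X_{t+1-i}.
Substitute known values:
  E[X_{t+1} | ...] = (-0.338) * (-1)
                   = 0.3380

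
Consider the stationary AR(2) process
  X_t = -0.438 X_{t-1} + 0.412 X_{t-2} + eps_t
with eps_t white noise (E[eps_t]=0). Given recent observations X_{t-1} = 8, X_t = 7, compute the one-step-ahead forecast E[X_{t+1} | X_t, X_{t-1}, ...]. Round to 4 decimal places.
E[X_{t+1} \mid \mathcal F_t] = 0.2300

For an AR(p) model X_t = c + sum_i phi_i X_{t-i} + eps_t, the
one-step-ahead conditional mean is
  E[X_{t+1} | X_t, ...] = c + sum_i phi_i X_{t+1-i}.
Substitute known values:
  E[X_{t+1} | ...] = (-0.438) * (7) + (0.412) * (8)
                   = 0.2300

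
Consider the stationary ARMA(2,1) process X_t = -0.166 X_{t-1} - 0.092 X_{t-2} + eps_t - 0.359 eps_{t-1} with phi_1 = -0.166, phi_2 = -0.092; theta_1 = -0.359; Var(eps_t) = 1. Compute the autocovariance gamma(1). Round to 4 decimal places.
\gamma(1) = -0.5230

Multiply the model equation by X_{t-k} and take expectations. With theta_0 = psi_0 = 1 and psi_j the MA(infinity) weights, this gives
  gamma(k) - sum_i phi_i gamma(k-i) = c_k,
  c_k = sigma^2 * sum_{j=k..q} theta_j psi_{j-k}   (c_k = 0 for k > q),
using gamma(-m) = gamma(m).
psi-weights needed (psi_j = theta_j + sum_i phi_i psi_{j-i}):
  psi_1 = theta_1 + phi_1 = -0.359 + (-0.166) = -0.525
Right-hand sides:
  c_0 = sigma^2 (1 + theta_1 psi_1) = 1 * (1 + (-0.359)(-0.525)) = 1 * 1.188475 = 1.188475
  c_1 = sigma^2 theta_1 = 1 * (-0.359) = -0.359
  c_2 = 0
Equations for k = 0, 1, 2 (AR order 2, c_2 = 0):
  (E0) gamma(0) = phi_1 gamma(1) + phi_2 gamma(2) + c_0
  (E1) gamma(1) = phi_1 gamma(0) + phi_2 gamma(1) + c_1
  (E2) gamma(2) = phi_1 gamma(1) + phi_2 gamma(0)
From (E1): gamma(1) = A gamma(0) + B with
  A = phi_1 / (1 - phi_2) = -0.166 / 1.092 = -0.152015,   B = c_1 / (1 - phi_2) = -0.359 / 1.092 = -0.328755.
Insert (E2) into (E0): gamma(0) (1 - phi_2^2) = phi_1 (1 + phi_2) gamma(1) + c_0.
  phi_1 (1 + phi_2) = (-0.166)(0.908) = -0.150728,   1 - phi_2^2 = 0.991536.
Replace gamma(1) by A gamma(0) + B and collect gamma(0):
  gamma(0) [0.991536 - (-0.150728)(-0.152015)] = (-0.150728)(-0.328755) + 1.188475
  gamma(0) * 0.968623 = 1.238028
  gamma(0) = 1.238028 / 0.968623 = 1.278131.
  gamma(1) = A gamma(0) + B = (-0.152015)(1.278131) + (-0.328755) = -0.523049.
Therefore gamma(1) = -0.5230 (to 4 decimal places).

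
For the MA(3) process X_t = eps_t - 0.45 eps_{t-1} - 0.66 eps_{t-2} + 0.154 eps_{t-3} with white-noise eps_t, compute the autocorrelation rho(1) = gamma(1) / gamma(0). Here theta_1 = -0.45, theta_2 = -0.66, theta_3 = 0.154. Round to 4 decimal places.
\rho(1) = -0.1532

For an MA(q) process with theta_0 = 1, the autocovariance is
  gamma(k) = sigma^2 * sum_{i=0..q-k} theta_i * theta_{i+k},
and rho(k) = gamma(k) / gamma(0). Sigma^2 cancels.
  numerator   = (1)*(-0.45) + (-0.45)*(-0.66) + (-0.66)*(0.154) = -0.25464.
  denominator = (1)^2 + (-0.45)^2 + (-0.66)^2 + (0.154)^2 = 1.661816.
  rho(1) = -0.25464 / 1.661816 = -0.1532.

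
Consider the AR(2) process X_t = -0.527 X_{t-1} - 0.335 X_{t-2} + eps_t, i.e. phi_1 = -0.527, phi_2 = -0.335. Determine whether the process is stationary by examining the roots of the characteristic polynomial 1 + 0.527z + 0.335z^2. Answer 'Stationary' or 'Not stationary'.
\text{Stationary}

The AR(p) characteristic polynomial is P(z) = 1 + 0.527z + 0.335z^2.
Stationarity requires all roots to lie outside the unit circle, i.e. |z| > 1 for every root.
Set 1 + (0.527) z + (0.335) z^2 = 0, i.e. a z^2 + b z + c = 0 with a = 0.335, b = 0.527, c = 1.
Discriminant D = b^2 - 4ac = (0.527)^2 - 4*(0.335)*1 = 0.277729 - (1.34) = -1.062271.
D < 0, so the roots are the complex-conjugate pair z = (-b +/- i sqrt(-D)) / (2a) = -0.7866 +/- 1.5383i.
For a conjugate pair |z|^2 = z * conj(z) = (product of roots) = c/a = 1/(0.335) = 2.985075, so |z| = sqrt(2.985075) = 1.7277 for both roots.
Moduli of all roots: 1.7277, 1.7277.
All moduli strictly greater than 1? Yes.
Verdict: Stationary.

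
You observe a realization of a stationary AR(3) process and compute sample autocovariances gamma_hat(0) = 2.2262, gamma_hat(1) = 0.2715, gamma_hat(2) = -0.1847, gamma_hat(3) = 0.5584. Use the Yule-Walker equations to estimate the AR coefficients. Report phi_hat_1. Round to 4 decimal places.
\hat\phi_{1} = 0.1620

The Yule-Walker equations for an AR(p) process read, in matrix form,
  Gamma_p phi = r_p,   with   (Gamma_p)_{ij} = gamma(|i - j|),
                       (r_p)_i = gamma(i),   i,j = 1..p.
Substitute the sample gammas (Toeplitz matrix and right-hand side of size 3):
  Gamma_p = [[2.2262, 0.2715, -0.1847], [0.2715, 2.2262, 0.2715], [-0.1847, 0.2715, 2.2262]]
  r_p     = [0.2715, -0.1847, 0.5584]
Written out (R1..R3):
  (R1) 2.2262 phi_1 + 0.2715 phi_2 - 0.1847 phi_3 = 0.2715
  (R2) 0.2715 phi_1 + 2.2262 phi_2 + 0.2715 phi_3 = -0.1847
  (R3) -0.1847 phi_1 + 0.2715 phi_2 + 2.2262 phi_3 = 0.5584
Gaussian elimination:
  R2 <- R2 - (0.2715/2.2262) R1 = R2 - (0.121957) R1:  2.193089 phi_2 + 0.294025 phi_3 = -0.217811
  R3 <- R3 - (-0.1847/2.2262) R1 = R3 - (-0.082966) R1:  0.294025 phi_2 + 2.210876 phi_3 = 0.580925
  R3 <- R3 - (0.294025/2.193089) R2 = R3 - (0.134069) R2:  2.171456 phi_3 = 0.610127
Back-substitution:
  phi_hat_3 = 0.610127 / 2.171456 = 0.280976
  phi_hat_2 = (-0.217811 - (0.294025)(0.280976)) / 2.193089 = -0.136987
  phi_hat_1 = (0.2715 - (0.2715)(-0.136987) - (-0.1847)(0.280976)) / 2.2262 = 0.161975
So phi_hat = [0.1620, -0.1370, 0.2810].
Therefore phi_hat_1 = 0.1620.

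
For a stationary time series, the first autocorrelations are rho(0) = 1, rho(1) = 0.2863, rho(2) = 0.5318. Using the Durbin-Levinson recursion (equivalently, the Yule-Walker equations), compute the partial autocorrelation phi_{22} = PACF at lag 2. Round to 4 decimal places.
\phi_{22} = 0.4900

The PACF at lag k is phi_{kk}, the last component of the solution
to the Yule-Walker system G_k phi = r_k where
  (G_k)_{ij} = rho(|i - j|), (r_k)_i = rho(i), i,j = 1..k.
Equivalently, Durbin-Levinson gives phi_{kk} iteratively:
  phi_{11} = rho(1)
  phi_{kk} = [rho(k) - sum_{j=1..k-1} phi_{k-1,j} rho(k-j)]
            / [1 - sum_{j=1..k-1} phi_{k-1,j} rho(j)],
  phi_{k,j} = phi_{k-1,j} - phi_{kk} phi_{k-1,k-j},  j = 1..k-1.
Step k = 1:
  phi_11 = rho(1) = 0.2863.
Step k = 2:
  phi_22 = [rho(2) - phi_11 rho(1)] / [1 - phi_11 rho(1)] = [0.5318 - (0.2863)(0.2863)] / [1 - (0.2863)(0.2863)]
         = 0.44983231 / 0.91803231 = 0.49.
Therefore phi_{22} = 0.4900.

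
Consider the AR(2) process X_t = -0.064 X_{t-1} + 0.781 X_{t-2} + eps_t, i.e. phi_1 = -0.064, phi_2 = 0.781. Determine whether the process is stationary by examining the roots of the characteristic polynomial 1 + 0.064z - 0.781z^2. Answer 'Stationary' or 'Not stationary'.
\text{Stationary}

The AR(p) characteristic polynomial is P(z) = 1 + 0.064z - 0.781z^2.
Stationarity requires all roots to lie outside the unit circle, i.e. |z| > 1 for every root.
Set 1 + (0.064) z + (-0.781) z^2 = 0, i.e. a z^2 + b z + c = 0 with a = -0.781, b = 0.064, c = 1.
Discriminant D = b^2 - 4ac = (0.064)^2 - 4*(-0.781)*1 = 0.004096 - (-3.124) = 3.128096.
D >= 0, so the roots are real: z = (-b +/- sqrt(D)) / (2a) = (-0.064 +/- 1.768642) / (-1.562).
  z_1 = (-0.064 + 1.768642) / (-1.562) = -1.0913,   |z_1| = 1.0913.
  z_2 = (-0.064 - 1.768642) / (-1.562) = 1.1733,   |z_2| = 1.1733.
Moduli of all roots: 1.0913, 1.1733.
All moduli strictly greater than 1? Yes.
Verdict: Stationary.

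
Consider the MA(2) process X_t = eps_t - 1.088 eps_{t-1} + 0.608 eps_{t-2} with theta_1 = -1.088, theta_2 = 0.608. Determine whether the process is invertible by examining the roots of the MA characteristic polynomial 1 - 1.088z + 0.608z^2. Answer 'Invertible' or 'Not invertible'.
\text{Invertible}

The MA(q) characteristic polynomial is P(z) = 1 - 1.088z + 0.608z^2.
Invertibility requires all roots to lie outside the unit circle, i.e. |z| > 1 for every root.
Set 1 + (-1.088) z + (0.608) z^2 = 0, i.e. a z^2 + b z + c = 0 with a = 0.608, b = -1.088, c = 1.
Discriminant D = b^2 - 4ac = (-1.088)^2 - 4*(0.608)*1 = 1.183744 - (2.432) = -1.248256.
D < 0, so the roots are the complex-conjugate pair z = (-b +/- i sqrt(-D)) / (2a) = 0.8947 +/- 0.9188i.
For a conjugate pair |z|^2 = z * conj(z) = (product of roots) = c/a = 1/(0.608) = 1.644737, so |z| = sqrt(1.644737) = 1.2825 for both roots.
Moduli of all roots: 1.2825, 1.2825.
All moduli strictly greater than 1? Yes.
Verdict: Invertible.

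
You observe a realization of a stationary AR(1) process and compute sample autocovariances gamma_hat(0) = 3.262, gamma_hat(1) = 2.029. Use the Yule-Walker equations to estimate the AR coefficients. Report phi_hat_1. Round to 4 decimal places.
\hat\phi_{1} = 0.6220

The Yule-Walker equations for an AR(p) process read, in matrix form,
  Gamma_p phi = r_p,   with   (Gamma_p)_{ij} = gamma(|i - j|),
                       (r_p)_i = gamma(i),   i,j = 1..p.
Substitute the sample gammas (Toeplitz matrix and right-hand side of size 1):
  Gamma_p = [[3.262]]
  r_p     = [2.029]
With p = 1 this is the single equation gamma(0) phi_1 = gamma(1):
  phi_hat_1 = gamma(1) / gamma(0) = 2.029 / 3.262 = 0.6220.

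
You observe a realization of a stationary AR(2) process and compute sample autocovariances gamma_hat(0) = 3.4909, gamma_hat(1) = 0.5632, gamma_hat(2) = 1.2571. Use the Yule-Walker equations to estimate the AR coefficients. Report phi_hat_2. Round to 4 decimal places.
\hat\phi_{2} = 0.3430

The Yule-Walker equations for an AR(p) process read, in matrix form,
  Gamma_p phi = r_p,   with   (Gamma_p)_{ij} = gamma(|i - j|),
                       (r_p)_i = gamma(i),   i,j = 1..p.
Substitute the sample gammas (Toeplitz matrix and right-hand side of size 2):
  Gamma_p = [[3.4909, 0.5632], [0.5632, 3.4909]]
  r_p     = [0.5632, 1.2571]
Written out:
  3.4909 phi_1 + 0.5632 phi_2 = 0.5632
  0.5632 phi_1 + 3.4909 phi_2 = 1.2571
Solve by Cramer's rule:
  det = gamma(0)^2 - gamma(1)^2 = (3.4909)^2 - (0.5632)^2 = 12.18638281 - 0.31719424 = 11.86918857
  phi_hat_1 = [gamma(1) gamma(0) - gamma(1) gamma(2)] / det = [(0.5632)(3.4909) - (0.5632)(1.2571)] / 11.86918857 = 1.25807616 / 11.86918857 = 0.106
  phi_hat_2 = [gamma(0) gamma(2) - gamma(1)^2] / det = [(3.4909)(1.2571) - (0.5632)^2] / 11.86918857 = 4.07121615 / 11.86918857 = 0.343
So phi_hat = [0.1060, 0.3430].
Therefore phi_hat_2 = 0.3430.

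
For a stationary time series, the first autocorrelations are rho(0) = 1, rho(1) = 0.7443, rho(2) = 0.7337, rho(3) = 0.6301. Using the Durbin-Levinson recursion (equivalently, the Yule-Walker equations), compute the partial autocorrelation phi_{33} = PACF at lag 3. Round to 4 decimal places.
\phi_{33} = 0.0111

The PACF at lag k is phi_{kk}, the last component of the solution
to the Yule-Walker system G_k phi = r_k where
  (G_k)_{ij} = rho(|i - j|), (r_k)_i = rho(i), i,j = 1..k.
Equivalently, Durbin-Levinson gives phi_{kk} iteratively:
  phi_{11} = rho(1)
  phi_{kk} = [rho(k) - sum_{j=1..k-1} phi_{k-1,j} rho(k-j)]
            / [1 - sum_{j=1..k-1} phi_{k-1,j} rho(j)],
  phi_{k,j} = phi_{k-1,j} - phi_{kk} phi_{k-1,k-j},  j = 1..k-1.
Step k = 1:
  phi_11 = rho(1) = 0.7443.
Step k = 2:
  phi_22 = [rho(2) - phi_11 rho(1)] / [1 - phi_11 rho(1)] = [0.7337 - (0.7443)(0.7443)] / [1 - (0.7443)(0.7443)]
         = 0.17971751 / 0.44601751 = 0.402938.
  Update: phi_21 = phi_11 - phi_22 phi_11 = 0.7443 - (0.402938)(0.7443) = 0.444393.
Step k = 3:
  phi_33 = [rho(3) - phi_21 rho(2) - phi_22 rho(1)] / [1 - phi_21 rho(1) - phi_22 rho(2)]
    numerator   = 0.6301 - (0.444393)(0.7337) - (0.402938)(0.7443) = 0.00414187
    denominator = 1 - (0.444393)(0.7443) - (0.402938)(0.7337) = 0.37360245
  phi_33 = 0.00414187 / 0.37360245 = 0.0111.
Therefore phi_{33} = 0.0111.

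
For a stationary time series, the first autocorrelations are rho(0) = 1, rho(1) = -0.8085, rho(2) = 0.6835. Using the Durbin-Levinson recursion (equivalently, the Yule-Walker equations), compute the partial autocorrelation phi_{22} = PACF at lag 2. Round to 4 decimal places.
\phi_{22} = 0.0861

The PACF at lag k is phi_{kk}, the last component of the solution
to the Yule-Walker system G_k phi = r_k where
  (G_k)_{ij} = rho(|i - j|), (r_k)_i = rho(i), i,j = 1..k.
Equivalently, Durbin-Levinson gives phi_{kk} iteratively:
  phi_{11} = rho(1)
  phi_{kk} = [rho(k) - sum_{j=1..k-1} phi_{k-1,j} rho(k-j)]
            / [1 - sum_{j=1..k-1} phi_{k-1,j} rho(j)],
  phi_{k,j} = phi_{k-1,j} - phi_{kk} phi_{k-1,k-j},  j = 1..k-1.
Step k = 1:
  phi_11 = rho(1) = -0.8085.
Step k = 2:
  phi_22 = [rho(2) - phi_11 rho(1)] / [1 - phi_11 rho(1)] = [0.6835 - (-0.8085)(-0.8085)] / [1 - (-0.8085)(-0.8085)]
         = 0.02982775 / 0.34632775 = 0.0861.
Therefore phi_{22} = 0.0861.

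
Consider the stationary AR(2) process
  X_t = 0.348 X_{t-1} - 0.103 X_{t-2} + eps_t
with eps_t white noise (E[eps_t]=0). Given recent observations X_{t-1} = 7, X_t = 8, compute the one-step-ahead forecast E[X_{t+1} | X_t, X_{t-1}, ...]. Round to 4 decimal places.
E[X_{t+1} \mid \mathcal F_t] = 2.0630

For an AR(p) model X_t = c + sum_i phi_i X_{t-i} + eps_t, the
one-step-ahead conditional mean is
  E[X_{t+1} | X_t, ...] = c + sum_i phi_i X_{t+1-i}.
Substitute known values:
  E[X_{t+1} | ...] = (0.348) * (8) + (-0.103) * (7)
                   = 2.0630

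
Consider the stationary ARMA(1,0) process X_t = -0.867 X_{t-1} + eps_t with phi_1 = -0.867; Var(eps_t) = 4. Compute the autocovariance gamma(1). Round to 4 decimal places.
\gamma(1) = -13.9664

Multiply the model equation by X_{t-k} and take expectations. With theta_0 = psi_0 = 1 and psi_j the MA(infinity) weights, this gives
  gamma(k) - sum_i phi_i gamma(k-i) = c_k,
  c_k = sigma^2 * sum_{j=k..q} theta_j psi_{j-k}   (c_k = 0 for k > q),
using gamma(-m) = gamma(m).
Pure AR (q = 0): c_0 = sigma^2 = 4, c_k = 0 for k >= 1.
Equations for k = 0 and k = 1 (AR order 1):
  gamma(0) = phi_1 gamma(1) + c_0
  gamma(1) = phi_1 gamma(0) + c_1
Substituting the second into the first: gamma(0) (1 - phi_1^2) = c_0 + phi_1 c_1, so
  gamma(0) = c_0 / (1 - phi_1^2) = 4 / (1 - (-0.867)^2) = 4 / 0.248311 = 16.108831.
  gamma(1) = phi_1 gamma(0) = (-0.867)(16.108831) = -13.966357.
Therefore gamma(1) = -13.9664 (to 4 decimal places).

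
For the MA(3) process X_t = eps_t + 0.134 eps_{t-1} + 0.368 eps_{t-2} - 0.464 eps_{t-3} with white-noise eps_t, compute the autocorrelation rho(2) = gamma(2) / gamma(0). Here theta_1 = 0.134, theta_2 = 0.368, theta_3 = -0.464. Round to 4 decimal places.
\rho(2) = 0.2234

For an MA(q) process with theta_0 = 1, the autocovariance is
  gamma(k) = sigma^2 * sum_{i=0..q-k} theta_i * theta_{i+k},
and rho(k) = gamma(k) / gamma(0). Sigma^2 cancels.
  numerator   = (1)*(0.368) + (0.134)*(-0.464) = 0.305824.
  denominator = (1)^2 + (0.134)^2 + (0.368)^2 + (-0.464)^2 = 1.368676.
  rho(2) = 0.305824 / 1.368676 = 0.2234.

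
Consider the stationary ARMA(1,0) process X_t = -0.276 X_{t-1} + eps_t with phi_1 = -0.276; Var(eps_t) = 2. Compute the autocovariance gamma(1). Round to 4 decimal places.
\gamma(1) = -0.5975

Multiply the model equation by X_{t-k} and take expectations. With theta_0 = psi_0 = 1 and psi_j the MA(infinity) weights, this gives
  gamma(k) - sum_i phi_i gamma(k-i) = c_k,
  c_k = sigma^2 * sum_{j=k..q} theta_j psi_{j-k}   (c_k = 0 for k > q),
using gamma(-m) = gamma(m).
Pure AR (q = 0): c_0 = sigma^2 = 2, c_k = 0 for k >= 1.
Equations for k = 0 and k = 1 (AR order 1):
  gamma(0) = phi_1 gamma(1) + c_0
  gamma(1) = phi_1 gamma(0) + c_1
Substituting the second into the first: gamma(0) (1 - phi_1^2) = c_0 + phi_1 c_1, so
  gamma(0) = c_0 / (1 - phi_1^2) = 2 / (1 - (-0.276)^2) = 2 / 0.923824 = 2.164915.
  gamma(1) = phi_1 gamma(0) = (-0.276)(2.164915) = -0.597516.
Therefore gamma(1) = -0.5975 (to 4 decimal places).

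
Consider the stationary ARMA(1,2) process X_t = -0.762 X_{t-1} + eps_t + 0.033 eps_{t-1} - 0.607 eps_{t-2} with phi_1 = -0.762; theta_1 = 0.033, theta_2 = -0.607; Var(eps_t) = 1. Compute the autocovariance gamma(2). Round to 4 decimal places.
\gamma(2) = -0.0764

Multiply the model equation by X_{t-k} and take expectations. With theta_0 = psi_0 = 1 and psi_j the MA(infinity) weights, this gives
  gamma(k) - sum_i phi_i gamma(k-i) = c_k,
  c_k = sigma^2 * sum_{j=k..q} theta_j psi_{j-k}   (c_k = 0 for k > q),
using gamma(-m) = gamma(m).
psi-weights needed (psi_j = theta_j + sum_i phi_i psi_{j-i}):
  psi_1 = theta_1 + phi_1 = 0.033 + (-0.762) = -0.729
  psi_2 = theta_2 + phi_1 psi_1 = -0.607 + (-0.762)(-0.729) = -0.051502
Right-hand sides:
  c_0 = sigma^2 (1 + theta_1 psi_1 + theta_2 psi_2) = 1 * (1 + (0.033)(-0.729) + (-0.607)(-0.051502)) = 1 * 1.007205 = 1.007205
  c_1 = sigma^2 (theta_1 + theta_2 psi_1) = 1 * (0.033 + (-0.607)(-0.729)) = 0.475503
  c_2 = sigma^2 theta_2 = 1 * (-0.607) = -0.607
Equations for k = 0 and k = 1 (AR order 1):
  gamma(0) = phi_1 gamma(1) + c_0
  gamma(1) = phi_1 gamma(0) + c_1
Substituting the second into the first: gamma(0) (1 - phi_1^2) = c_0 + phi_1 c_1, so
  gamma(0) = (c_0 + phi_1 c_1) / (1 - phi_1^2) = (1.007205 + (-0.762)(0.475503)) / (1 - (-0.762)^2) = 0.644871 / 0.419356 = 1.537766.
  gamma(1) = phi_1 gamma(0) + c_1 = (-0.762)(1.537766) + (0.475503) = -0.696275.
For k = 2: gamma(2) = phi_1 gamma(1) + c_2
  = (-0.762)(-0.696275) + (-0.607) = -0.076439.
Therefore gamma(2) = -0.0764 (to 4 decimal places).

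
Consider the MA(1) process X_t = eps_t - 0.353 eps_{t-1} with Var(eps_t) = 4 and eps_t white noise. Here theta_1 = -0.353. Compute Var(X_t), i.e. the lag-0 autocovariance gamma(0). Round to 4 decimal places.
\gamma(0) = 4.4984

For an MA(q) process X_t = eps_t + sum_i theta_i eps_{t-i} with
Var(eps_t) = sigma^2, the variance is
  gamma(0) = sigma^2 * (1 + sum_i theta_i^2).
  sum_i theta_i^2 = (-0.353)^2 = 0.124609.
  gamma(0) = 4 * (1 + 0.124609) = 4 * 1.124609 = 4.498436, which rounds to 4.4984.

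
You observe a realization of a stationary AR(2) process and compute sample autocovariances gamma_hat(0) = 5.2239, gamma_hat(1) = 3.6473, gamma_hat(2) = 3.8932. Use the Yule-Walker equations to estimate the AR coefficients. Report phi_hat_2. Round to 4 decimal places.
\hat\phi_{2} = 0.5030

The Yule-Walker equations for an AR(p) process read, in matrix form,
  Gamma_p phi = r_p,   with   (Gamma_p)_{ij} = gamma(|i - j|),
                       (r_p)_i = gamma(i),   i,j = 1..p.
Substitute the sample gammas (Toeplitz matrix and right-hand side of size 2):
  Gamma_p = [[5.2239, 3.6473], [3.6473, 5.2239]]
  r_p     = [3.6473, 3.8932]
Written out:
  5.2239 phi_1 + 3.6473 phi_2 = 3.6473
  3.6473 phi_1 + 5.2239 phi_2 = 3.8932
Solve by Cramer's rule:
  det = gamma(0)^2 - gamma(1)^2 = (5.2239)^2 - (3.6473)^2 = 27.28913121 - 13.30279729 = 13.98633392
  phi_hat_1 = [gamma(1) gamma(0) - gamma(1) gamma(2)] / det = [(3.6473)(5.2239) - (3.6473)(3.8932)] / 13.98633392 = 4.85346211 / 13.98633392 = 0.347
  phi_hat_2 = [gamma(0) gamma(2) - gamma(1)^2] / det = [(5.2239)(3.8932) - (3.6473)^2] / 13.98633392 = 7.03489019 / 13.98633392 = 0.503
So phi_hat = [0.3470, 0.5030].
Therefore phi_hat_2 = 0.5030.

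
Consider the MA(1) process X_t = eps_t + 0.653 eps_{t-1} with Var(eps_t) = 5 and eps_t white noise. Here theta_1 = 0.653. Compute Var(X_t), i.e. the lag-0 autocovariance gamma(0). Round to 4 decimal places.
\gamma(0) = 7.1320

For an MA(q) process X_t = eps_t + sum_i theta_i eps_{t-i} with
Var(eps_t) = sigma^2, the variance is
  gamma(0) = sigma^2 * (1 + sum_i theta_i^2).
  sum_i theta_i^2 = (0.653)^2 = 0.426409.
  gamma(0) = 5 * (1 + 0.426409) = 5 * 1.426409 = 7.132045, which rounds to 7.1320.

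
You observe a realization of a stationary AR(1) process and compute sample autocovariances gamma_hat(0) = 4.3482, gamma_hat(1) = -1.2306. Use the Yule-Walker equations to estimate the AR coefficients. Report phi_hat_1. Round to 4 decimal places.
\hat\phi_{1} = -0.2830

The Yule-Walker equations for an AR(p) process read, in matrix form,
  Gamma_p phi = r_p,   with   (Gamma_p)_{ij} = gamma(|i - j|),
                       (r_p)_i = gamma(i),   i,j = 1..p.
Substitute the sample gammas (Toeplitz matrix and right-hand side of size 1):
  Gamma_p = [[4.3482]]
  r_p     = [-1.2306]
With p = 1 this is the single equation gamma(0) phi_1 = gamma(1):
  phi_hat_1 = gamma(1) / gamma(0) = -1.2306 / 4.3482 = -0.2830.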